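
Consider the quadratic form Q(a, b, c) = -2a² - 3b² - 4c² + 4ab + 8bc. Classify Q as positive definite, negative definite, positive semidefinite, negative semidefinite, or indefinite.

indefinite

The associated matrix is A = [[-2, 2, 0], [2, -3, 4], [0, 4, -4]].
Row-reducing A symmetrically gives the diagonal entries -2, -1, 12.
That gives 1 positive, 2 negative pivots.
Hence Q is indefinite.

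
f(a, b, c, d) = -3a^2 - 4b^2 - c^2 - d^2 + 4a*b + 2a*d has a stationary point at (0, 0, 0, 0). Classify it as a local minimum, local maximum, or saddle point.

The Hessian at the origin is H = [[-6, 4, 0, 2], [4, -8, 0, 0], [0, 0, -2, 0], [2, 0, 0, -2]].
Row-reducing H symmetrically gives the diagonal entries -6, -16/3, -2, -1.
Counting signs: 4 negative.
H is negative definite, so the origin is a strict local maximum.

local maximum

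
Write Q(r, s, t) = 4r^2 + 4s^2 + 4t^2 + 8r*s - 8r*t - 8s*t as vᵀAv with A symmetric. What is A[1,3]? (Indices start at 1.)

-4

The coefficient of r·t in Q is -8. For a symmetric A this equals A[1,3] + A[3,1] = 2·A[1,3].
So A[1,3] = -8/2 = -4.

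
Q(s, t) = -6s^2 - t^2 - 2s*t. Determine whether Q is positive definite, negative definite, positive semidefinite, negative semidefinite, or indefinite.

negative definite

The symmetric matrix of Q is [[-6, -1], [-1, -1]].
For the 2×2 matrix [[-6, -1], [-1, -1]]: det = -6·-1 − (-1)² = 5, trace = -7.
det > 0 so both eigenvalues share the sign of the trace; trace = -7 < 0 ⇒ both negative.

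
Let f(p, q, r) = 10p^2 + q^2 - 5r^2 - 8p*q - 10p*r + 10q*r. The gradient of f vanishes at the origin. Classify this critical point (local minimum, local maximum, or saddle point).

saddle point

The Hessian at the origin is H = [[20, -8, -10], [-8, 2, 10], [-10, 10, -10]].
Applying the same elementary operations to the rows and columns of H produces a congruent diagonal matrix with entries 20, -6/5, 15.
So there are 2 positive, 1 negative pivots.
H is indefinite, so the origin is a saddle point.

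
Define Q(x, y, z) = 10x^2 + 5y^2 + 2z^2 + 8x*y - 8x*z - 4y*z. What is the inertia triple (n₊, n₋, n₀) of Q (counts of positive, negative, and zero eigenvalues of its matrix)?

(3, 0, 0)

Write A = [[10, 4, -4], [4, 5, -2], [-4, -2, 2]].
Applying the same elementary operations to the rows and columns of A produces a congruent diagonal matrix with entries 10, 17/5, 6/17.
Counting signs: 3 positive.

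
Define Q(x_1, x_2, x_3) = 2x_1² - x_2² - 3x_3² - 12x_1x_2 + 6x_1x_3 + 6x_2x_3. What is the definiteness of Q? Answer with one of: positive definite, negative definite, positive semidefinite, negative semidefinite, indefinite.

The symmetric matrix is A = [[2, -6, 3], [-6, -1, 3], [3, 3, -3]].
Congruent diagonalization of A (simultaneous row and column reduction) yields pivots 2, -19, 3/38.
That gives 2 positive, 1 negative pivots.
Hence Q is indefinite.

indefinite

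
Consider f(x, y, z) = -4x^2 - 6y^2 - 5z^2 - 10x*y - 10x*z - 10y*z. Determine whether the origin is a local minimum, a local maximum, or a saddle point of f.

The Hessian at the origin is H = [[-8, -10, -10], [-10, -12, -10], [-10, -10, -10]].
Symmetric row and column elimination reduces H to a congruent diagonal form with pivots -8, 1/2, -10.
That gives 1 positive, 2 negative pivots.
H is indefinite, so the origin is a saddle point.

saddle point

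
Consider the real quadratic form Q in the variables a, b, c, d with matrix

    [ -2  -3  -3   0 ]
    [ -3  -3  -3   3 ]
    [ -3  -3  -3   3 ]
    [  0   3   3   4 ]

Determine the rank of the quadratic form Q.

3

Applying the same elementary operations to the rows and columns of A produces a congruent diagonal matrix with entries -2, 3/2, 0, -2.
Counting signs: 1 positive, 2 negative, 1 zero.
The rank is the number of nonzero pivots: 3.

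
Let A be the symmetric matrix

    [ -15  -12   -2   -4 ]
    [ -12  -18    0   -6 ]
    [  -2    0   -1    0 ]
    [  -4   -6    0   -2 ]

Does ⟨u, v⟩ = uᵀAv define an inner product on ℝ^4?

no

Row-reducing A symmetrically gives the diagonal entries -15, -42/5, -3/7, 0.
So there are 3 negative, 1 zero pivots.
Hence Q is negative semidefinite.
⟨·,·⟩ is an inner product exactly when A is positive definite.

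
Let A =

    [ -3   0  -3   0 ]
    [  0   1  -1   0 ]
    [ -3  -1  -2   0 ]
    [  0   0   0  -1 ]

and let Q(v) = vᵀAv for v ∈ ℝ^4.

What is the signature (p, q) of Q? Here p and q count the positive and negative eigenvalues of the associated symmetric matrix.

Applying the same elementary operations to the rows and columns of A produces a congruent diagonal matrix with entries -3, 1, 0, -1.
So there are 1 positive, 2 negative, 1 zero pivots.

(1, 2)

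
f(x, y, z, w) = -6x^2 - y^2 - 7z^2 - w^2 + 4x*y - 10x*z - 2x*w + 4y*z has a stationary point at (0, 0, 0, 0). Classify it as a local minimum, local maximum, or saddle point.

local maximum

The Hessian at the origin is H = [[-12, 4, -10, -2], [4, -2, 4, 0], [-10, 4, -14, 0], [-2, 0, 0, -2]].
An LDLᵀ factorisation of H has diagonal entries -12, -2/3, -5, -4/5.
That gives 4 negative pivots.
H is negative definite, so the origin is a strict local maximum.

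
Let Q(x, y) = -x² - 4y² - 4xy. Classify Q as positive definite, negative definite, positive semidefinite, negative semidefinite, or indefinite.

The associated matrix is A = [[-1, -2], [-2, -4]].
Symmetric row and column elimination reduces A to a congruent diagonal form with pivots -1, 0.
That gives 1 negative, 1 zero pivots.
Hence Q is negative semidefinite.

negative semidefinite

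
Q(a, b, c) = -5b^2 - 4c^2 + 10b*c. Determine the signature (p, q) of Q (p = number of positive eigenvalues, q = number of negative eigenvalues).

The symmetric matrix is A = [[0, 0, 0], [0, -5, 5], [0, 5, -4]].
Applying the same elementary operations to the rows and columns of A produces a congruent diagonal matrix with entries 0, -5, 1.
So there are 1 positive, 1 negative, 1 zero pivots.

(1, 1)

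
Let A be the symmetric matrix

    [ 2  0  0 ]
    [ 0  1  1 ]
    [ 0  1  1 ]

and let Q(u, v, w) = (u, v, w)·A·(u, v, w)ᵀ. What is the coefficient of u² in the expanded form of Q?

2

The coefficient of u² is the diagonal entry A[1,1] = 2.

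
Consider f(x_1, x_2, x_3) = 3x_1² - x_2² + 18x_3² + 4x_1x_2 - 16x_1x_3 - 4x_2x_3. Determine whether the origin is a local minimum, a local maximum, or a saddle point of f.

saddle point

The Hessian at the origin is H = [[6, 4, -16], [4, -2, -4], [-16, -4, 36]].
Congruent diagonalization of H (simultaneous row and column reduction) yields pivots 6, -14/3, 20/7.
Counting signs: 2 positive, 1 negative.
H is indefinite, so the origin is a saddle point.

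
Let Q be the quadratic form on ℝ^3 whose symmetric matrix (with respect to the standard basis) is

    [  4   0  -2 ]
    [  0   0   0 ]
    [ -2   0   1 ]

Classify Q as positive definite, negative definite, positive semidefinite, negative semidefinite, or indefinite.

positive semidefinite

Congruent diagonalization of A (simultaneous row and column reduction) yields pivots 4, 0, 0.
So there are 1 positive, 2 zero pivots.
Hence Q is positive semidefinite.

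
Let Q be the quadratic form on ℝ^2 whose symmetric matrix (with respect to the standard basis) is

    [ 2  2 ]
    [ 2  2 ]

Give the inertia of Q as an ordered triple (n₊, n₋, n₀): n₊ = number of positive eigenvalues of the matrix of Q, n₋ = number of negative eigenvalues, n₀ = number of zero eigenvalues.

(1, 0, 1)

Congruent diagonalization of A (simultaneous row and column reduction) yields pivots 2, 0.
So there are 1 positive, 1 zero pivots.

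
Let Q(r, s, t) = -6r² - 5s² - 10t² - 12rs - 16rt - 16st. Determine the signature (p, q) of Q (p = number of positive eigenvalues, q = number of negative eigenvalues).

The symmetric matrix is A = [[-6, -6, -8], [-6, -5, -8], [-8, -8, -10]].
Symmetric row and column elimination reduces A to a congruent diagonal form with pivots -6, 1, 2/3.
Counting signs: 2 positive, 1 negative.

(2, 1)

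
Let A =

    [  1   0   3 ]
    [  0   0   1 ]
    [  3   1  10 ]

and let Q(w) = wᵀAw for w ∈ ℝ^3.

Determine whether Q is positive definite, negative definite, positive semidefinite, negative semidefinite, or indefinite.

indefinite

A is congruent to a diagonal matrix with 2 positive, 1 negative and 0 zero entries, so Q is indefinite.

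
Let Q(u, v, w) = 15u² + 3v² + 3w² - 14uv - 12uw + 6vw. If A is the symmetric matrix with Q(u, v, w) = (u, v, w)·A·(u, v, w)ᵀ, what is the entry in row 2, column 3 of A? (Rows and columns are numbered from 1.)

The coefficient of v·w in Q is 6. For a symmetric A this equals A[2,3] + A[3,2] = 2·A[2,3].
So A[2,3] = 6/2 = 3.

3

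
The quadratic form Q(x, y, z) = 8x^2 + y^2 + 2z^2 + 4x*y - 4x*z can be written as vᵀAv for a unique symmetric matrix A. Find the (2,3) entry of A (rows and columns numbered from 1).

0

The coefficient of y·z in Q is 0. For a symmetric A this equals A[2,3] + A[3,2] = 2·A[2,3].
So A[2,3] = 0/2 = 0.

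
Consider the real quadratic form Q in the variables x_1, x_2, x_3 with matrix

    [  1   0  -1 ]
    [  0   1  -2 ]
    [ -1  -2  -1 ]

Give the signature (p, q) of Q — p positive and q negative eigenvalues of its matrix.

An LDLᵀ factorisation of A has diagonal entries 1, 1, -6.
So there are 2 positive, 1 negative pivots.

(2, 1)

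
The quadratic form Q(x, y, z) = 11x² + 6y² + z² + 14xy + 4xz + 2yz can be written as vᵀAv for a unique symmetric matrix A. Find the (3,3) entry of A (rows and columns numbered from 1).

1

The coefficient of z² in Q is 1, and that is exactly A[3,3].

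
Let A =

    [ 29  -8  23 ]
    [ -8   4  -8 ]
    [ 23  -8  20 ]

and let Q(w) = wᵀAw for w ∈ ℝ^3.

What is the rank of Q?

An LDLᵀ factorisation of A has diagonal entries 29, 52/29, 3/13.
Counting signs: 3 positive.
The rank is the number of nonzero pivots: 3.

3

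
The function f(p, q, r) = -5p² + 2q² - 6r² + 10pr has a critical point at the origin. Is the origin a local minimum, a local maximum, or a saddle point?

The Hessian at the origin is H = [[-10, 0, 10], [0, 4, 0], [10, 0, -12]].
Congruent diagonalization of H (simultaneous row and column reduction) yields pivots -10, 4, -2.
That gives 1 positive, 2 negative pivots.
H is indefinite, so the origin is a saddle point.

saddle point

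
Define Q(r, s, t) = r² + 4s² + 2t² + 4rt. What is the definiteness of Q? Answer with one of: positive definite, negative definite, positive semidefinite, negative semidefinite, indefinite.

indefinite

The associated matrix is A = [[1, 0, 2], [0, 4, 0], [2, 0, 2]].
Symmetric row and column elimination reduces A to a congruent diagonal form with pivots 1, 4, -2.
So there are 2 positive, 1 negative pivots.
Hence Q is indefinite.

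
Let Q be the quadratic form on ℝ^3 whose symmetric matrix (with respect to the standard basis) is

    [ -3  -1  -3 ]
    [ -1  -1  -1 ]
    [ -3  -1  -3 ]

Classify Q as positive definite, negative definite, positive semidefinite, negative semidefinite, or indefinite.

negative semidefinite

Congruent diagonalization of A (simultaneous row and column reduction) yields pivots -3, -2/3, 0.
That gives 2 negative, 1 zero pivots.
Hence Q is negative semidefinite.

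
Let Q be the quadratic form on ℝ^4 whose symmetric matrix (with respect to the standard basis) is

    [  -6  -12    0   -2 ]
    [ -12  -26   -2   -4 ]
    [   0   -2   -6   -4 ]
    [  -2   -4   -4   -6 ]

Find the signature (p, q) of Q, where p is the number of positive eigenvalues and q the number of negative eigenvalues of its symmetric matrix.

(0, 4)

An LDLᵀ factorisation of A has diagonal entries -6, -2, -4, -4/3.
Counting signs: 4 negative.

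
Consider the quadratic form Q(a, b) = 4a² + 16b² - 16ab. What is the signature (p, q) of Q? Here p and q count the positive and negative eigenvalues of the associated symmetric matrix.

Write A = [[4, -8], [-8, 16]].
Symmetric row and column elimination reduces A to a congruent diagonal form with pivots 4, 0.
Counting signs: 1 positive, 1 zero.

(1, 0)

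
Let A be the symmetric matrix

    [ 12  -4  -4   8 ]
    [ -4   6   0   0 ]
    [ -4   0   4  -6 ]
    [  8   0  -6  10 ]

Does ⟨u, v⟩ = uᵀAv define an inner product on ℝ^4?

yes

Symmetric row and column elimination reduces A to a congruent diagonal form with pivots 12, 14/3, 16/7, 1/4.
That gives 4 positive pivots.
Hence Q is positive definite.
⟨·,·⟩ is an inner product exactly when A is positive definite.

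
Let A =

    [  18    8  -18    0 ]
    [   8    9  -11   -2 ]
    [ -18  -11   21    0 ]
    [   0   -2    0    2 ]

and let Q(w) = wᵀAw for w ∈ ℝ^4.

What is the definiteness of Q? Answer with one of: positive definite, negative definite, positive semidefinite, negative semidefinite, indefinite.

Leading principal minors: Δ_1 = 18, Δ_2 = 98, Δ_3 = 132, Δ_4 = 48.
All leading principal minors are positive, so by Sylvester's criterion Q is positive definite.

positive definite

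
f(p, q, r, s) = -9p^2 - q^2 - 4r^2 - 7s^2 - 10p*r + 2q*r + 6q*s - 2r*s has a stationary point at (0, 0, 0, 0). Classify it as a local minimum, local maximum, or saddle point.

saddle point

The Hessian at the origin is H = [[-18, 0, -10, 0], [0, -2, 2, 6], [-10, 2, -8, -2], [0, 6, -2, -14]].
Congruent diagonalization of H (simultaneous row and column reduction) yields pivots -18, -2, -4/9, 40.
Counting signs: 1 positive, 3 negative.
H is indefinite, so the origin is a saddle point.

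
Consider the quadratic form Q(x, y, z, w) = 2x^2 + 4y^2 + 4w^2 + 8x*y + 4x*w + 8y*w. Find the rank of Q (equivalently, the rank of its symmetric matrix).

3

Write A = [[2, 4, 0, 2], [4, 4, 0, 4], [0, 0, 0, 0], [2, 4, 0, 4]].
Congruent diagonalization of A (simultaneous row and column reduction) yields pivots 2, -4, 0, 2.
That gives 2 positive, 1 negative, 1 zero pivots.
The rank is the number of nonzero pivots: 3.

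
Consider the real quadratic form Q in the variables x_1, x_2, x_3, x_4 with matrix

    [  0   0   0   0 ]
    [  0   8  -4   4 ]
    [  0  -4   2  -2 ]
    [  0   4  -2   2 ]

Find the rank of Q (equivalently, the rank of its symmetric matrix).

1

Row-reducing A symmetrically gives the diagonal entries 0, 8, 0, 0.
That gives 1 positive, 3 zero pivots.
The rank is the number of nonzero pivots: 1.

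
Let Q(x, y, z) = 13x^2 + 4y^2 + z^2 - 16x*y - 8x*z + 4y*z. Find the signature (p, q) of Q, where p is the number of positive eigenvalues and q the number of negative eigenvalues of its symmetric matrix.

Write A = [[13, -8, -4], [-8, 4, 2], [-4, 2, 1]].
Congruent diagonalization of A (simultaneous row and column reduction) yields pivots 13, -12/13, 0.
So there are 1 positive, 1 negative, 1 zero pivots.

(1, 1)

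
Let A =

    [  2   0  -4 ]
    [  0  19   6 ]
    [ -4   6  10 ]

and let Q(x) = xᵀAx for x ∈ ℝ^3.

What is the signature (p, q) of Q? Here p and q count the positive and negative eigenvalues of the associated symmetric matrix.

Row-reducing A symmetrically gives the diagonal entries 2, 19, 2/19.
That gives 3 positive pivots.

(3, 0)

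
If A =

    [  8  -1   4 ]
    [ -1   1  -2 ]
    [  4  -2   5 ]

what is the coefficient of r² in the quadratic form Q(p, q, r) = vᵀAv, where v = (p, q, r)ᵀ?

5

The coefficient of r² is the diagonal entry A[3,3] = 5.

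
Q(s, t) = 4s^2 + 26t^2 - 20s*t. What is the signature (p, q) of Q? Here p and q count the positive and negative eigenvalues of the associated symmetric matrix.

Write A = [[4, -10], [-10, 26]].
Row-reducing A symmetrically gives the diagonal entries 4, 1.
Counting signs: 2 positive.

(2, 0)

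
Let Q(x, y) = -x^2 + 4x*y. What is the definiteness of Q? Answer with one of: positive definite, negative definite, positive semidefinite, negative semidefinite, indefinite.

The associated matrix is A = [[-1, 2], [2, 0]].
Applying the same elementary operations to the rows and columns of A produces a congruent diagonal matrix with entries -1, 4.
So there are 1 positive, 1 negative pivots.
Hence Q is indefinite.

indefinite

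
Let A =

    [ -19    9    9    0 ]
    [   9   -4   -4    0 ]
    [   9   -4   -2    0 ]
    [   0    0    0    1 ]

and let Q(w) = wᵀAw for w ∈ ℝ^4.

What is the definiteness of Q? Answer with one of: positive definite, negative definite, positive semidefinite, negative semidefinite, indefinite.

Congruent diagonalization of A (simultaneous row and column reduction) yields pivots -19, 5/19, 2, 1.
That gives 3 positive, 1 negative pivots.
Hence Q is indefinite.

indefinite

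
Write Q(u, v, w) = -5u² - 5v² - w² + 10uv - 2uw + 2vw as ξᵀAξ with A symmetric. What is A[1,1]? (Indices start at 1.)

The coefficient of u² in Q is -5, and that is exactly A[1,1].

-5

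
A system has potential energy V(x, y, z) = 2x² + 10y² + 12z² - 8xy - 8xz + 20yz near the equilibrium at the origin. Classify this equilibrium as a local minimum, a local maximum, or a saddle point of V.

The Hessian at the origin is H = [[4, -8, -8], [-8, 20, 20], [-8, 20, 24]].
Symmetric row and column elimination reduces H to a congruent diagonal form with pivots 4, 4, 4.
That gives 3 positive pivots.
H is positive definite, so the origin is a strict local minimum.

local minimum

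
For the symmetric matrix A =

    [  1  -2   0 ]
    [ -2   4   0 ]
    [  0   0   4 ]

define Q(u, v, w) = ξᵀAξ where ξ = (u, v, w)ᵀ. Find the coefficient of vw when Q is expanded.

The coefficient of vw is A[2,3] + A[3,2] = 2·0 = 0.

0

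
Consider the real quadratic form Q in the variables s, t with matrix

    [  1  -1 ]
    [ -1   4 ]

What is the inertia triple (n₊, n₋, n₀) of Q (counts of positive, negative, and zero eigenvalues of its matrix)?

(2, 0, 0)

Congruent diagonalization of A (simultaneous row and column reduction) yields pivots 1, 3.
Counting signs: 2 positive.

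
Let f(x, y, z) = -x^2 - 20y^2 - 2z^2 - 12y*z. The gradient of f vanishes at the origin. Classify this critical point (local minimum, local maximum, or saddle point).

The Hessian at the origin is H = [[-2, 0, 0], [0, -40, -12], [0, -12, -4]].
An LDLᵀ factorisation of H has diagonal entries -2, -40, -2/5.
So there are 3 negative pivots.
H is negative definite, so the origin is a strict local maximum.

local maximum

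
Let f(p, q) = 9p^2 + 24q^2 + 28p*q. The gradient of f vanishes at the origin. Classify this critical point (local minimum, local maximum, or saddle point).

local minimum

The Hessian at the origin is H = [[18, 28], [28, 48]].
det H = 18·48 − (28)² = 80 > 0 and H[1,1] = 18 > 0, so H is positive definite.
Therefore the origin is a local minimum.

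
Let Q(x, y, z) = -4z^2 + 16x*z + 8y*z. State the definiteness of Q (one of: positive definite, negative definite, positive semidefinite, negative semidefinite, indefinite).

indefinite

The symmetric matrix is A = [[0, 0, 8], [0, 0, 4], [8, 4, -4]].
A is congruent to a diagonal matrix with 1 positive, 1 negative and 1 zero entries, so Q is indefinite.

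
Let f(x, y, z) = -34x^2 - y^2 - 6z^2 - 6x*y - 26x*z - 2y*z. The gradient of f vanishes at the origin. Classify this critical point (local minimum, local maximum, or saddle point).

The Hessian at the origin is H = [[-68, -6, -26], [-6, -2, -2], [-26, -2, -12]].
An LDLᵀ factorisation of H has diagonal entries -68, -25/17, -2.
So there are 3 negative pivots.
H is negative definite, so the origin is a strict local maximum.

local maximum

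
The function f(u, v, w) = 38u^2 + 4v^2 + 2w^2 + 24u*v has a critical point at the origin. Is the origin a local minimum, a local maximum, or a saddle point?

local minimum

The Hessian at the origin is H = [[76, 24, 0], [24, 8, 0], [0, 0, 4]].
Symmetric row and column elimination reduces H to a congruent diagonal form with pivots 76, 8/19, 4.
Counting signs: 3 positive.
H is positive definite, so the origin is a strict local minimum.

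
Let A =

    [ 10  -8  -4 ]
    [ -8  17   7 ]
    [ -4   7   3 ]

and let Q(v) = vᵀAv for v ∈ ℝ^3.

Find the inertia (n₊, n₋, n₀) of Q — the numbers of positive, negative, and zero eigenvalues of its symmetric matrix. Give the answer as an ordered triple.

(3, 0, 0)

Row-reducing A symmetrically gives the diagonal entries 10, 53/5, 2/53.
That gives 3 positive pivots.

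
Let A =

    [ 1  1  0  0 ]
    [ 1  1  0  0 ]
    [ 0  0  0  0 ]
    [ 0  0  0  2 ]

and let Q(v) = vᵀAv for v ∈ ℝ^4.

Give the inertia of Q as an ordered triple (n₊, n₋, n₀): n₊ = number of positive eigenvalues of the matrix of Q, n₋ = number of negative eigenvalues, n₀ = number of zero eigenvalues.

Symmetric row and column elimination reduces A to a congruent diagonal form with pivots 1, 0, 0, 2.
That gives 2 positive, 2 zero pivots.

(2, 0, 2)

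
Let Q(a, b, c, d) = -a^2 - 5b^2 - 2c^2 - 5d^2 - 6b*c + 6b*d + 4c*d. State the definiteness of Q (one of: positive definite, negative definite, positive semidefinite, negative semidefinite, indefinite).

The symmetric matrix is A = [[-1, 0, 0, 0], [0, -5, -3, 3], [0, -3, -2, 2], [0, 3, 2, -5]].
Symmetric row and column elimination reduces A to a congruent diagonal form with pivots -1, -5, -1/5, -3.
Counting signs: 4 negative.
Hence Q is negative definite.

negative definite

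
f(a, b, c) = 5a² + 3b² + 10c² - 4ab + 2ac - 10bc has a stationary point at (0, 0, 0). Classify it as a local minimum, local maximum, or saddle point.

The Hessian at the origin is H = [[10, -4, 2], [-4, 6, -10], [2, -10, 20]].
Applying the same elementary operations to the rows and columns of H produces a congruent diagonal matrix with entries 10, 22/5, 4/11.
Counting signs: 3 positive.
H is positive definite, so the origin is a strict local minimum.

local minimum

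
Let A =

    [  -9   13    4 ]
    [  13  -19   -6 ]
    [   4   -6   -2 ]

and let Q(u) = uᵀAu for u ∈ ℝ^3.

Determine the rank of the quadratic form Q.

2

Row-reducing A symmetrically gives the diagonal entries -9, -2/9, 0.
That gives 2 negative, 1 zero pivots.
The rank is the number of nonzero pivots: 2.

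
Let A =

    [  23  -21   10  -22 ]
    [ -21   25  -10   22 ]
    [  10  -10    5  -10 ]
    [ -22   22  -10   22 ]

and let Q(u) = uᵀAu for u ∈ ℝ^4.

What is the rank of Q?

An LDLᵀ factorisation of A has diagonal entries 23, 134/23, 35/67, 2/7.
Counting signs: 4 positive.
The rank is the number of nonzero pivots: 4.

4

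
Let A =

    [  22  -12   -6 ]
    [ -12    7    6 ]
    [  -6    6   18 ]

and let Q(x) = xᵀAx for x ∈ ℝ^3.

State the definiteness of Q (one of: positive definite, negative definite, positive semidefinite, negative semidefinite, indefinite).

Row-reducing A symmetrically gives the diagonal entries 22, 5/11, 0.
That gives 2 positive, 1 zero pivots.
Hence Q is positive semidefinite.

positive semidefinite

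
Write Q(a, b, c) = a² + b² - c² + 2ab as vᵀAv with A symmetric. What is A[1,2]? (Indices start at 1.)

1

The coefficient of a·b in Q is 2. For a symmetric A this equals A[1,2] + A[2,1] = 2·A[1,2].
So A[1,2] = 2/2 = 1.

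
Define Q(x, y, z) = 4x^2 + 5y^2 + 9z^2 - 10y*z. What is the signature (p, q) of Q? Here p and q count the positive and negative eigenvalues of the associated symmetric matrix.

(3, 0)

Write A = [[4, 0, 0], [0, 5, -5], [0, -5, 9]].
An LDLᵀ factorisation of A has diagonal entries 4, 5, 4.
So there are 3 positive pivots.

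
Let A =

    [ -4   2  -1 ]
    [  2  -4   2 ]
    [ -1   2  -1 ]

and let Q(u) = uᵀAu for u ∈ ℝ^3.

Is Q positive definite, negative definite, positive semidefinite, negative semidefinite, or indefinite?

negative semidefinite

Congruent diagonalization of A (simultaneous row and column reduction) yields pivots -4, -3, 0.
Counting signs: 2 negative, 1 zero.
Hence Q is negative semidefinite.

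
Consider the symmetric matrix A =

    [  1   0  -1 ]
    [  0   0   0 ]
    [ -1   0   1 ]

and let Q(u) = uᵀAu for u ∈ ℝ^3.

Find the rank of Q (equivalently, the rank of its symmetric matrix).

1

Symmetric row and column elimination reduces A to a congruent diagonal form with pivots 1, 0, 0.
Counting signs: 1 positive, 2 zero.
The rank is the number of nonzero pivots: 1.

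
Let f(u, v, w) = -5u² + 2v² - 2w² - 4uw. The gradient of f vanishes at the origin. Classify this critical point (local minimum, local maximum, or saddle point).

The Hessian at the origin is H = [[-10, 0, -4], [0, 4, 0], [-4, 0, -4]].
Symmetric row and column elimination reduces H to a congruent diagonal form with pivots -10, 4, -12/5.
Counting signs: 1 positive, 2 negative.
H is indefinite, so the origin is a saddle point.

saddle point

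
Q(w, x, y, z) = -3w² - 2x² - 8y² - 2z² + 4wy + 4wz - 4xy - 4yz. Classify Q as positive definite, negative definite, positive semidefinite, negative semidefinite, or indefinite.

negative definite

The symmetric matrix of Q is A = [[-3, 0, 2, 2], [0, -2, -2, 0], [2, -2, -8, -2], [2, 0, -2, -2]].
Leading principal minors: Δ_1 = -3, Δ_2 = 6, Δ_3 = -28, Δ_4 = 16.
The signs alternate starting with Δ_1 < 0, so by Sylvester's criterion Q is negative definite.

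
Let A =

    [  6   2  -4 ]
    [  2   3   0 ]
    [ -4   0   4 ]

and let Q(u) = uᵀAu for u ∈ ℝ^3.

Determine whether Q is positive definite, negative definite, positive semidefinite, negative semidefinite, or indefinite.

Congruent diagonalization of A (simultaneous row and column reduction) yields pivots 6, 7/3, 4/7.
Counting signs: 3 positive.
Hence Q is positive definite.

positive definite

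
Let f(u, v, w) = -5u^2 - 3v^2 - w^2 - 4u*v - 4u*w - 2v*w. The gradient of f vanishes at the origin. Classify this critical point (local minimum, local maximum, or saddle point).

local maximum

The Hessian at the origin is H = [[-10, -4, -4], [-4, -6, -2], [-4, -2, -2]].
Row-reducing H symmetrically gives the diagonal entries -10, -22/5, -4/11.
Counting signs: 3 negative.
H is negative definite, so the origin is a strict local maximum.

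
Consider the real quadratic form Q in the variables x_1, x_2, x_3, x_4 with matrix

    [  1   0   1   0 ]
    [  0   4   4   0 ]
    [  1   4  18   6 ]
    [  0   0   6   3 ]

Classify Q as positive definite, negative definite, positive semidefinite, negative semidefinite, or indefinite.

positive definite

Row-reducing A symmetrically gives the diagonal entries 1, 4, 13, 3/13.
Counting signs: 4 positive.
Hence Q is positive definite.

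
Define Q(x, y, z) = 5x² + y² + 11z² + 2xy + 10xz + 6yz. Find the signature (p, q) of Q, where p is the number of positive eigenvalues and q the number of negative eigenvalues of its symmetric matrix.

The associated matrix is A = [[5, 1, 5], [1, 1, 3], [5, 3, 11]].
Row-reducing A symmetrically gives the diagonal entries 5, 4/5, 1.
So there are 3 positive pivots.

(3, 0)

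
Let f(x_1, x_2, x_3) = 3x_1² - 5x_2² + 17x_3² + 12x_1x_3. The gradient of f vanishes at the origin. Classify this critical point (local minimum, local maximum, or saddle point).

The Hessian at the origin is H = [[6, 0, 12], [0, -10, 0], [12, 0, 34]].
Applying the same elementary operations to the rows and columns of H produces a congruent diagonal matrix with entries 6, -10, 10.
So there are 2 positive, 1 negative pivots.
H is indefinite, so the origin is a saddle point.

saddle point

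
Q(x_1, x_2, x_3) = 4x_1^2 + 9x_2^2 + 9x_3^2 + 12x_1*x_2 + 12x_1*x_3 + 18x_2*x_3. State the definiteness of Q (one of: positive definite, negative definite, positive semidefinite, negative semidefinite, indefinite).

positive semidefinite

The associated matrix is A = [[4, 6, 6], [6, 9, 9], [6, 9, 9]].
Symmetric row and column elimination reduces A to a congruent diagonal form with pivots 4, 0, 0.
So there are 1 positive, 2 zero pivots.
Hence Q is positive semidefinite.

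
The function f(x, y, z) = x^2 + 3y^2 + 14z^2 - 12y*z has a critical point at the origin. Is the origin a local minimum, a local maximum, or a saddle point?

The Hessian at the origin is H = [[2, 0, 0], [0, 6, -12], [0, -12, 28]].
Applying the same elementary operations to the rows and columns of H produces a congruent diagonal matrix with entries 2, 6, 4.
Counting signs: 3 positive.
H is positive definite, so the origin is a strict local minimum.

local minimum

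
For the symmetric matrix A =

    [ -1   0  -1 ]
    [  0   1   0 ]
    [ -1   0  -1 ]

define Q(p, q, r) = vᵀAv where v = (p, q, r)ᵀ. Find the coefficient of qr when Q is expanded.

The coefficient of qr is A[2,3] + A[3,2] = 2·0 = 0.

0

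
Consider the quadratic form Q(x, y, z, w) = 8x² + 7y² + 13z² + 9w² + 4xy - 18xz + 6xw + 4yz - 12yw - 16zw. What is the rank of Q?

4

Write A = [[8, 2, -9, 3], [2, 7, 2, -6], [-9, 2, 13, -8], [3, -6, -8, 9]].
Row-reducing A symmetrically gives the diagonal entries 8, 13/2, 5/52, 2/5.
Counting signs: 4 positive.
The rank is the number of nonzero pivots: 4.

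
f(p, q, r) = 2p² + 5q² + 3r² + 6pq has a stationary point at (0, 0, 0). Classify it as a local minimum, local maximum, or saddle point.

local minimum

The Hessian at the origin is H = [[4, 6, 0], [6, 10, 0], [0, 0, 6]].
Row-reducing H symmetrically gives the diagonal entries 4, 1, 6.
So there are 3 positive pivots.
H is positive definite, so the origin is a strict local minimum.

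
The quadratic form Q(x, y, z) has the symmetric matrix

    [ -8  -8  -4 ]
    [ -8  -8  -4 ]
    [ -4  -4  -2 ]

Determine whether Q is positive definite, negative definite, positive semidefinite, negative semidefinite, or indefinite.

Applying the same elementary operations to the rows and columns of A produces a congruent diagonal matrix with entries -8, 0, 0.
That gives 1 negative, 2 zero pivots.
Hence Q is negative semidefinite.

negative semidefinite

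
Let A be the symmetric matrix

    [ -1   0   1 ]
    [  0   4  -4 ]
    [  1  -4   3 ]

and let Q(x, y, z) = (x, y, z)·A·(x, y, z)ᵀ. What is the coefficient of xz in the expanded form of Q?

The coefficient of xz is A[1,3] + A[3,1] = 2·1 = 2.

2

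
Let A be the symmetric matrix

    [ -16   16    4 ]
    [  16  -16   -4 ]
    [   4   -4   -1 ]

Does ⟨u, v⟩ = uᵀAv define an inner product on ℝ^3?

Applying the same elementary operations to the rows and columns of A produces a congruent diagonal matrix with entries -16, 0, 0.
That gives 1 negative, 2 zero pivots.
Hence Q is negative semidefinite.
⟨·,·⟩ is an inner product exactly when A is positive definite.

no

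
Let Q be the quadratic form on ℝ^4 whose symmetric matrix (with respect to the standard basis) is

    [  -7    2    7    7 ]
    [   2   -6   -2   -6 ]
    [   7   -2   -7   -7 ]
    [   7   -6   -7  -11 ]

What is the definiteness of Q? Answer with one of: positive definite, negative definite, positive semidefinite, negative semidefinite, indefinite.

Symmetric row and column elimination reduces A to a congruent diagonal form with pivots -7, -38/7, 0, -20/19.
That gives 3 negative, 1 zero pivots.
Hence Q is negative semidefinite.

negative semidefinite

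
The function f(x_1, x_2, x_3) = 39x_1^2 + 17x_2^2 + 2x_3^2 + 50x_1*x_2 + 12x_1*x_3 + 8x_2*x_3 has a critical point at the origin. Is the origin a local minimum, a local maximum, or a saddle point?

The Hessian at the origin is H = [[78, 50, 12], [50, 34, 8], [12, 8, 4]].
Applying the same elementary operations to the rows and columns of H produces a congruent diagonal matrix with entries 78, 76/39, 40/19.
That gives 3 positive pivots.
H is positive definite, so the origin is a strict local minimum.

local minimum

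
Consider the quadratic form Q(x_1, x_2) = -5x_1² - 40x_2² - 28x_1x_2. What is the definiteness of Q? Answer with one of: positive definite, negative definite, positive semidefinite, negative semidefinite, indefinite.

negative definite

The associated matrix is A = [[-5, -14], [-14, -40]].
Congruent diagonalization of A (simultaneous row and column reduction) yields pivots -5, -4/5.
So there are 2 negative pivots.
Hence Q is negative definite.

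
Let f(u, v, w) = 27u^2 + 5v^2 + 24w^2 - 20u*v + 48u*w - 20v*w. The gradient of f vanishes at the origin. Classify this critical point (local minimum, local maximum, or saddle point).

local minimum

The Hessian at the origin is H = [[54, -20, 48], [-20, 10, -20], [48, -20, 48]].
Congruent diagonalization of H (simultaneous row and column reduction) yields pivots 54, 70/27, 24/7.
Counting signs: 3 positive.
H is positive definite, so the origin is a strict local minimum.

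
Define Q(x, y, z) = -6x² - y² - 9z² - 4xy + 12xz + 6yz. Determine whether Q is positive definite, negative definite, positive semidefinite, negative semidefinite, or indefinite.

negative semidefinite

The associated matrix is A = [[-6, -2, 6], [-2, -1, 3], [6, 3, -9]].
Congruent diagonalization of A (simultaneous row and column reduction) yields pivots -6, -1/3, 0.
Counting signs: 2 negative, 1 zero.
Hence Q is negative semidefinite.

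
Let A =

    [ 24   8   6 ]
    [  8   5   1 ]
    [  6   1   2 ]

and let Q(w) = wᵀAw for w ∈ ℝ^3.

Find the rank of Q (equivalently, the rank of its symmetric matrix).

Applying the same elementary operations to the rows and columns of A produces a congruent diagonal matrix with entries 24, 7/3, 1/14.
Counting signs: 3 positive.
The rank is the number of nonzero pivots: 3.

3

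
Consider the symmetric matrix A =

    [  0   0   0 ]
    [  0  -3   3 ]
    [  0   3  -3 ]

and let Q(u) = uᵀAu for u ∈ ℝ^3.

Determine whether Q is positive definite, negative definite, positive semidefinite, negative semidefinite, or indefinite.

Congruent diagonalization of A (simultaneous row and column reduction) yields pivots 0, -3, 0.
So there are 1 negative, 2 zero pivots.
Hence Q is negative semidefinite.

negative semidefinite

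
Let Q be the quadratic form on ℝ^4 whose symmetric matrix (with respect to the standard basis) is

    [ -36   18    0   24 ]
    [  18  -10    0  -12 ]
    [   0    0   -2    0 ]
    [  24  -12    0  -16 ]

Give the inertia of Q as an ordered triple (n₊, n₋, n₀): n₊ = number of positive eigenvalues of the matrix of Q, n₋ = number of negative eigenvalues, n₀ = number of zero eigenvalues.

Symmetric row and column elimination reduces A to a congruent diagonal form with pivots -36, -1, -2, 0.
Counting signs: 3 negative, 1 zero.

(0, 3, 1)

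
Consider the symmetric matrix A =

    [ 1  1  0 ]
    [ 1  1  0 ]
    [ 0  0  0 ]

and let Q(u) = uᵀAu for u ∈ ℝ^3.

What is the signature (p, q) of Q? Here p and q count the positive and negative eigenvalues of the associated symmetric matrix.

(1, 0)

Applying the same elementary operations to the rows and columns of A produces a congruent diagonal matrix with entries 1, 0, 0.
So there are 1 positive, 2 zero pivots.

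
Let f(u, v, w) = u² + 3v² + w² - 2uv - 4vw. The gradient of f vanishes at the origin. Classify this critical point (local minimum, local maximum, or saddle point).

saddle point

The Hessian at the origin is H = [[2, -2, 0], [-2, 6, -4], [0, -4, 2]].
An LDLᵀ factorisation of H has diagonal entries 2, 4, -2.
That gives 2 positive, 1 negative pivots.
H is indefinite, so the origin is a saddle point.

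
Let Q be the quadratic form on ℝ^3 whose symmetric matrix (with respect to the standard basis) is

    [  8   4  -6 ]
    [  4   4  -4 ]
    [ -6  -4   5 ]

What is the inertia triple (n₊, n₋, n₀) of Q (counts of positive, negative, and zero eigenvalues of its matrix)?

(2, 0, 1)

Congruent diagonalization of A (simultaneous row and column reduction) yields pivots 8, 2, 0.
So there are 2 positive, 1 zero pivots.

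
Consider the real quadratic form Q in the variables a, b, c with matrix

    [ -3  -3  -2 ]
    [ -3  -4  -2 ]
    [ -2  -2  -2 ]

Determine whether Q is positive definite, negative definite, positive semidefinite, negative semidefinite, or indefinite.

negative definite

Applying the same elementary operations to the rows and columns of A produces a congruent diagonal matrix with entries -3, -1, -2/3.
Counting signs: 3 negative.
Hence Q is negative definite.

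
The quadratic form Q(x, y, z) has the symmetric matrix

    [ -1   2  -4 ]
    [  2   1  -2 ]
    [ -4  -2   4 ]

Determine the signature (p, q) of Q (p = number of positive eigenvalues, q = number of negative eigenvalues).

Symmetric row and column elimination reduces A to a congruent diagonal form with pivots -1, 5, 0.
So there are 1 positive, 1 negative, 1 zero pivots.

(1, 1)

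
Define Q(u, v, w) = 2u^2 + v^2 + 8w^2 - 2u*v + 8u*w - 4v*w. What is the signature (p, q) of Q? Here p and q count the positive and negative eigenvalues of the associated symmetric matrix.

(2, 0)

Write A = [[2, -1, 4], [-1, 1, -2], [4, -2, 8]].
Row-reducing A symmetrically gives the diagonal entries 2, 1/2, 0.
Counting signs: 2 positive, 1 zero.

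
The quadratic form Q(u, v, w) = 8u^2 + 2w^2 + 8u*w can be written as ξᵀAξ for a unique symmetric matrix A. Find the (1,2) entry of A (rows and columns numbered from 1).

0

The coefficient of u·v in Q is 0. For a symmetric A this equals A[1,2] + A[2,1] = 2·A[1,2].
So A[1,2] = 0/2 = 0.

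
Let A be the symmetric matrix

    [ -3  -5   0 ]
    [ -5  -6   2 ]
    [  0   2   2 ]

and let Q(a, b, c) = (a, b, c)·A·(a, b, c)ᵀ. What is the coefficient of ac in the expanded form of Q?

0

The coefficient of ac is A[1,3] + A[3,1] = 2·0 = 0.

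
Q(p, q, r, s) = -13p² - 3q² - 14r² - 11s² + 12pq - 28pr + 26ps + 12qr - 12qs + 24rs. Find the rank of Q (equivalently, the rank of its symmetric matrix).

Write A = [[-13, 6, -14, 13], [6, -3, 6, -6], [-14, 6, -14, 12], [13, -6, 12, -11]].
Congruent diagonalization of A (simultaneous row and column reduction) yields pivots -13, -3/13, 2, 0.
Counting signs: 1 positive, 2 negative, 1 zero.
The rank is the number of nonzero pivots: 3.

3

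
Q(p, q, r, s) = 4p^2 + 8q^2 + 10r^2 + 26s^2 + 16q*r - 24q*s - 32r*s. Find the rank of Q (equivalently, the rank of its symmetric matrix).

Write A = [[4, 0, 0, 0], [0, 8, 8, -12], [0, 8, 10, -16], [0, -12, -16, 26]].
Applying the same elementary operations to the rows and columns of A produces a congruent diagonal matrix with entries 4, 8, 2, 0.
So there are 3 positive, 1 zero pivots.
The rank is the number of nonzero pivots: 3.

3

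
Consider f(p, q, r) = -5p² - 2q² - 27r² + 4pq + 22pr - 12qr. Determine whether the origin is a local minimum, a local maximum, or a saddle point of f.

The Hessian at the origin is H = [[-10, 4, 22], [4, -4, -12], [22, -12, -54]].
Congruent diagonalization of H (simultaneous row and column reduction) yields pivots -10, -12/5, -4/3.
Counting signs: 3 negative.
H is negative definite, so the origin is a strict local maximum.

local maximum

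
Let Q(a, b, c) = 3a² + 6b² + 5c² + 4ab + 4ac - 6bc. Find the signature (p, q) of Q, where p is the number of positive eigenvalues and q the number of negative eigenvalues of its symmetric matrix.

The symmetric matrix is A = [[3, 2, 2], [2, 6, -3], [2, -3, 5]].
An LDLᵀ factorisation of A has diagonal entries 3, 14/3, -5/14.
That gives 2 positive, 1 negative pivots.

(2, 1)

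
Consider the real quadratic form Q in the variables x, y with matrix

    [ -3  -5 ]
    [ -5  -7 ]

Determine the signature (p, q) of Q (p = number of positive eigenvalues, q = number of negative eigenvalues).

(1, 1)

Symmetric row and column elimination reduces A to a congruent diagonal form with pivots -3, 4/3.
That gives 1 positive, 1 negative pivots.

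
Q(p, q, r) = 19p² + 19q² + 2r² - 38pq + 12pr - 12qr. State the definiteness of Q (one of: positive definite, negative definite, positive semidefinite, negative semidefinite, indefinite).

positive semidefinite

Write A = [[19, -19, 6], [-19, 19, -6], [6, -6, 2]].
Symmetric row and column elimination reduces A to a congruent diagonal form with pivots 19, 0, 2/19.
So there are 2 positive, 1 zero pivots.
Hence Q is positive semidefinite.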